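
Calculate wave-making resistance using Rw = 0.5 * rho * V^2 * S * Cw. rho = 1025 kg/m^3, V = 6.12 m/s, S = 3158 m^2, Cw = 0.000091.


Formula: Rw = 0.5 * rho * V^2 * S * Cw
Step 1 — V^2 = 6.12^2 = 37.4544
Step 2 — 0.5 * rho * V^2 = 0.5 * 1025 * 37.4544 = 19195.38
Step 3 — Rw = 19195.38 * 3158 * 0.000091 ≈ 5516.3 N (5 s.f.)

5516.3 N


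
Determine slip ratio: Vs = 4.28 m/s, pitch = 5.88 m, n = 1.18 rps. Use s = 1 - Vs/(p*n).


Formula: s = 1 - Vs / (p * n)
Step 1 — p * n = 5.88 * 1.18 = 6.9384
Step 2 — Vs / (p*n) = 4.28 / 6.9384 = 0.616857 (6 d.p.)
Step 3 — s = 1 - 0.616857 = 0.383143

0.383143


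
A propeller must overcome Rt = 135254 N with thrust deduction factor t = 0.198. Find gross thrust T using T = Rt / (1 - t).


Formula: T = Rt / (1 - t)
Step 1 — (1 - t) = 1 - 0.198 = 0.802
Step 2 — T = 135254 / 0.802 ≈ 168650 N (5 s.f.)

168650 N


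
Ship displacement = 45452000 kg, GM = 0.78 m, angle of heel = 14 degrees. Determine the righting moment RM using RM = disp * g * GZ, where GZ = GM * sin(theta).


Formula: GZ = GM * sin(theta); RM = disp * g * GZ
Step 1 — GZ = 0.78 * sin(14°) = 0.78 * 0.241922 = 0.188699 m
Step 2 — RM = 45452000 * 9.81 * 0.188699 ≈ 84138000 N·m (5 s.f.)

84138000 N·m


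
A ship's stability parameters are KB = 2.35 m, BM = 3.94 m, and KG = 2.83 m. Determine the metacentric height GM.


Formula: GM = KB + BM - KG
Step 1 — KM = KB + BM = 2.35 + 3.94 = 6.29 m
Step 2 — GM = KM - KG = 6.29 - 2.83 = 3.46 m

3.46 m


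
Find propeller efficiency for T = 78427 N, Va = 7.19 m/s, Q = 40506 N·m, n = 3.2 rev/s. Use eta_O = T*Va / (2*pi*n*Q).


Formula: eta = T * Va / (2 * pi * n * Q)
Step 1 — numerator = T * Va = 78427 * 7.19 = 563890.13
Step 2 — 2 * pi * n = 2 * pi * 3.2 = 20.106193
Step 3 — denominator = 20.106193 * 40506 = 814421.45
Step 4 — eta = 563890.13 / 814421.45 ≈ 0.69238 (5 s.f.)

0.69238


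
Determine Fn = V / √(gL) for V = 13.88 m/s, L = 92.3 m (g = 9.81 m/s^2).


Formula: Fn = V / sqrt(g * L)
Step 1 — g * L = 9.81 * 92.3 = 905.463
Step 2 — sqrt(g * L) = sqrt(905.463) = 30.090912
Step 3 — Fn = 13.88 / 30.090912 ≈ 0.46127 (5 s.f.)

0.46127


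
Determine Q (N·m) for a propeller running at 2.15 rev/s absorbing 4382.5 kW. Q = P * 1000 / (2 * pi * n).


Formula: Q = P_W / (2 * pi * n)
Step 1 — P_W = 4382.5 kW * 1000 = 4382500.0 W
Step 2 — 2 * pi * n = 2 * pi * 2.15 = 13.508848
Step 3 — Q = 4382500.0 / 13.508848 ≈ 324420 N·m (5 s.f.)

324420 N·m


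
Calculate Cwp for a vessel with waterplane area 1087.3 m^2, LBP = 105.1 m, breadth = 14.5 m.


Formula: Cwp = Aw / (L * B)
Step 1 — L * B = 105.1 * 14.5 = 1523.95 m^2
Step 2 — Cwp = 1087.3 / 1523.95 ≈ 0.71347 (5 s.f.)

0.71347


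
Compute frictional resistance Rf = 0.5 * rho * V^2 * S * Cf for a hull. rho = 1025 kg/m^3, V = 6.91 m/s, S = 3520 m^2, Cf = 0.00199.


Formula: Rf = 0.5 * rho * V^2 * S * Cf
Step 1 — V^2 = 6.91^2 = 47.7481
Step 2 — 0.5 * rho * V^2 = 0.5 * 1025 * 47.7481 = 24470.90125
Step 3 — Rf = 24470.90125 * 3520 * 0.00199 ≈ 171410 N (5 s.f.)

171410 N


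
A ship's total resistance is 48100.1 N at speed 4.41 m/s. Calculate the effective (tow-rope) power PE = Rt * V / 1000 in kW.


Formula: PE = Rt * V / 1000 (kW)
Step 1 — PE (W) = 48100.1 * 4.41 = 212121.441 W
Step 2 — PE (kW) = 212121.441 / 1000 ≈ 212.12 kW (5 s.f.)

212.12 kW


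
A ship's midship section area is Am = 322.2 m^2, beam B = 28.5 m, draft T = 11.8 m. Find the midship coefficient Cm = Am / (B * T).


Formula: Cm = Am / (B * T)
Step 1 — B * T = 28.5 * 11.8 = 336.3 m^2
Step 2 — Cm = 322.2 / 336.3 ≈ 0.95807 (5 s.f.)

0.95807


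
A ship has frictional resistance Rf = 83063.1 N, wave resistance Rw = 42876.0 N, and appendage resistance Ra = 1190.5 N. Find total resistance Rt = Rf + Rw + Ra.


Formula: Rt = Rf + Rw + Ra
Substituting: Rt = 83063.1 + 42876.0 + 1190.5
Result: Rt = 127129.6 N

127129.6 N


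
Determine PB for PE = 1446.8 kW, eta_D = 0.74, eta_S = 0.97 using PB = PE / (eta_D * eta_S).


Formula: PB = PE / (eta_D * eta_S)
Step 1 — combined efficiency = eta_D * eta_S = 0.74 * 0.97 = 0.7178
Step 2 — PB = 1446.8 / 0.7178 ≈ 2015.6 kW (5 s.f.)

2015.6 kW


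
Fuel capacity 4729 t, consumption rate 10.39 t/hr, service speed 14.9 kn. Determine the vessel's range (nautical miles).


Formula: endurance = fuel / rate; range = endurance * speed
Step 1 — endurance = 4729 / 10.39 = 455.1492 hours
Step 2 — range = 455.1492 * 14.9 ≈ 6781.7 nautical miles (5 s.f.)

6781.7 NM


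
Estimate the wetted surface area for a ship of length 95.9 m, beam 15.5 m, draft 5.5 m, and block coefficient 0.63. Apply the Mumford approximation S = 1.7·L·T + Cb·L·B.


Formula: S = 1.7*L*T + V/T with V = Cb*L*B*T, i.e. S = L * (1.7*T + Cb*B)
Step 1 — 1.7*T = 1.7 * 5.5 = 9.35 m
Step 2 — Cb*B = 0.63 * 15.5 = 9.765 m
Step 3 — 1.7*T + Cb*B = 9.35 + 9.765 = 19.115 m
Step 4 — S = 95.9 * 19.115 ≈ 1833.1 m^2 (5 s.f.)

1833.1 m^2


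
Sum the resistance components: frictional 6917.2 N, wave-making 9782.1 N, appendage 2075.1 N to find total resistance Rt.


Formula: Rt = Rf + Rw + Ra
Substituting: Rt = 6917.2 + 9782.1 + 2075.1
Result: Rt = 18774.4 N

18774.4 N


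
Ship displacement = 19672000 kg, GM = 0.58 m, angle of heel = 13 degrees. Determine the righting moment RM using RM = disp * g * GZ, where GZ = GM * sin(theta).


Formula: GZ = GM * sin(theta); RM = disp * g * GZ
Step 1 — GZ = 0.58 * sin(13°) = 0.58 * 0.224951 = 0.130472 m
Step 2 — RM = 19672000 * 9.81 * 0.130472 ≈ 25179000 N·m (5 s.f.)

25179000 N·m


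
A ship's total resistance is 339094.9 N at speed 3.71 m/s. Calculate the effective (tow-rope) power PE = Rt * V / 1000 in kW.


Formula: PE = Rt * V / 1000 (kW)
Step 1 — PE (W) = 339094.9 * 3.71 = 1258042.079 W
Step 2 — PE (kW) = 1258042.079 / 1000 ≈ 1258.0 kW (5 s.f.)

1258.0 kW


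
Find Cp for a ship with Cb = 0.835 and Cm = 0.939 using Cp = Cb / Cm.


Formula: Cp = Cb / Cm
Substituting: Cp = 0.835 / 0.939
Result: Cp ≈ 0.88924 (5 s.f.)

0.88924


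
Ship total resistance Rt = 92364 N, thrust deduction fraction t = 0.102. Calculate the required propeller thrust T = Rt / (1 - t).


Formula: T = Rt / (1 - t)
Step 1 — (1 - t) = 1 - 0.102 = 0.898
Step 2 — T = 92364 / 0.898 ≈ 102860 N (5 s.f.)

102860 N


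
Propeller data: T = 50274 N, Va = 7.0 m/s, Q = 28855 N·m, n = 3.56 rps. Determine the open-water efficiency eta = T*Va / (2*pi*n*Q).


Formula: eta = T * Va / (2 * pi * n * Q)
Step 1 — numerator = T * Va = 50274 * 7.0 = 351918.0
Step 2 — 2 * pi * n = 2 * pi * 3.56 = 22.36814
Step 3 — denominator = 22.36814 * 28855 = 645432.68
Step 4 — eta = 351918.0 / 645432.68 ≈ 0.54524 (5 s.f.)

0.54524


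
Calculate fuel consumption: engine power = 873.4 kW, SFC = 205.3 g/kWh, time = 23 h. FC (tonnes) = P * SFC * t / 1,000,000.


Formula: FC (tonnes) = P * SFC * t / 1,000,000
Step 1 — P * SFC * t = 873.4 * 205.3 * 23 = 4124107.46 g
Step 2 — FC (tonnes) = 4124107.46 / 1,000,000 ≈ 4.1241 tonnes (5 s.f.)

4.1241 tonnes


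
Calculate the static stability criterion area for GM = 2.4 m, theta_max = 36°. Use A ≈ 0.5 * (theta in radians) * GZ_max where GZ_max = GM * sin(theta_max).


Formula: GZ_max = GM * sin(theta); Area = 0.5 * theta_rad * GZ_max
Step 1 — GZ_max = 2.4 * sin(36°) = 2.4 * 0.587785 = 1.410684 m
Step 2 — theta_rad = 36 * pi/180 = 0.628319 rad
Step 3 — Area = 0.5 * 0.628319 * 1.410684 ≈ 0.44318 m·rad (5 s.f.)

0.44318 m·rad


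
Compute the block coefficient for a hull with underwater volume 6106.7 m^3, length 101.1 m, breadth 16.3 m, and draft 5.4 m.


Formula: Cb = V / (L * B * T)
Step 1 — L * B * T = 101.1 * 16.3 * 5.4 = 8898.822 m^3
Step 2 — Cb = 6106.7 / 8898.822 ≈ 0.68624 (5 s.f.)

0.68624


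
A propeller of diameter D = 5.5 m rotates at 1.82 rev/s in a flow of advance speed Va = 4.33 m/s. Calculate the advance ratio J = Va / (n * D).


Formula: J = Va / (n * D)
Step 1 — n * D = 1.82 * 5.5 = 10.01
Step 2 — J = 4.33 / 10.01 ≈ 0.43257 (5 s.f.)

0.43257


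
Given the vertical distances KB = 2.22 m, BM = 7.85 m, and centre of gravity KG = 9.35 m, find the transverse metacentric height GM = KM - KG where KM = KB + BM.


Formula: GM = KB + BM - KG
Step 1 — KM = KB + BM = 2.22 + 7.85 = 10.07 m
Step 2 — GM = KM - KG = 10.07 - 9.35 = 0.72 m

0.72 m


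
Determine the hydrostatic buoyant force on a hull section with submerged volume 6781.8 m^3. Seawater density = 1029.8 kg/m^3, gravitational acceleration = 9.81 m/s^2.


Formula: Fb = rho * g * V
Substituting: Fb = 1029.8 * 9.81 * 6781.8
Intermediate: 1029.8 * 9.81 = 10102.338
Result: Fb = 10102.338 * 6781.8 ≈ 68512000 N (5 s.f.)

68512000 N


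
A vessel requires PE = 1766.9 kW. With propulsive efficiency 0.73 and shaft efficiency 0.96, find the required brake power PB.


Formula: PB = PE / (eta_D * eta_S)
Step 1 — combined efficiency = eta_D * eta_S = 0.73 * 0.96 = 0.7008
Step 2 — PB = 1766.9 / 0.7008 ≈ 2521.3 kW (5 s.f.)

2521.3 kW


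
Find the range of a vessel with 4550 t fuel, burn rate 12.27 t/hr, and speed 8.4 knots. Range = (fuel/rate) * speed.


Formula: endurance = fuel / rate; range = endurance * speed
Step 1 — endurance = 4550 / 12.27 = 370.8231 hours
Step 2 — range = 370.8231 * 8.4 ≈ 3114.9 nautical miles (5 s.f.)

3114.9 NM


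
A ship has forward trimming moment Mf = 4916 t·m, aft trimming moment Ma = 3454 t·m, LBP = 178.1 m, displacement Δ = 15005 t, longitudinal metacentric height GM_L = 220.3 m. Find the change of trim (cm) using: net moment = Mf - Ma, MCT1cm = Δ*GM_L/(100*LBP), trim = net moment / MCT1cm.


Formula: net trimming moment = Mf - Ma; MCT1cm = Δ*GM_L/(100*LBP); trim = net moment / MCT1cm
Step 1 — net trimming moment = 4916 - 3454 = 1462 t·m
Step 2 — MCT1cm = 15005 * 220.3 / (100 * 178.1) = 185.6037 t·m/cm
Step 3 — trim = 1462 / 185.6037 ≈ 7.8770 cm (5 s.f.)

7.8770 cm


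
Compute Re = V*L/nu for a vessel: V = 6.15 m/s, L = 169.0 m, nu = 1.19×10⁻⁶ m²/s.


Formula: Re = V * L / nu
Step 1 — V * L = 6.15 * 169.0 = 1039.35 m^2/s
Step 2 — Re = 1039.35 / 1.19e-6 = 8.73e+08

8.73e+08


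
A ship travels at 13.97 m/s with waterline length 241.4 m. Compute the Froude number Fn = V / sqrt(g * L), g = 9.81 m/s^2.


Formula: Fn = V / sqrt(g * L)
Step 1 — g * L = 9.81 * 241.4 = 2368.134
Step 2 — sqrt(g * L) = sqrt(2368.134) = 48.663477
Step 3 — Fn = 13.97 / 48.663477 ≈ 0.28707 (5 s.f.)

0.28707


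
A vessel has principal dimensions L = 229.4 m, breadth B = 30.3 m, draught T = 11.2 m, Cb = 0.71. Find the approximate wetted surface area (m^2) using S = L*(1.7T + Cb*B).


Formula: S = 1.7*L*T + V/T with V = Cb*L*B*T, i.e. S = L * (1.7*T + Cb*B)
Step 1 — 1.7*T = 1.7 * 11.2 = 19.04 m
Step 2 — Cb*B = 0.71 * 30.3 = 21.513 m
Step 3 — 1.7*T + Cb*B = 19.04 + 21.513 = 40.553 m
Step 4 — S = 229.4 * 40.553 ≈ 9302.9 m^2 (5 s.f.)

9302.9 m^2


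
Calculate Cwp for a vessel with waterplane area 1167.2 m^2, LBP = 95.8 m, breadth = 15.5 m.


Formula: Cwp = Aw / (L * B)
Step 1 — L * B = 95.8 * 15.5 = 1484.9 m^2
Step 2 — Cwp = 1167.2 / 1484.9 ≈ 0.78605 (5 s.f.)

0.78605


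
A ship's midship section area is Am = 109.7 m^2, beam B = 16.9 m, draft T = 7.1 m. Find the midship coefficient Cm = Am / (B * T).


Formula: Cm = Am / (B * T)
Step 1 — B * T = 16.9 * 7.1 = 119.99 m^2
Step 2 — Cm = 109.7 / 119.99 ≈ 0.91424 (5 s.f.)

0.91424


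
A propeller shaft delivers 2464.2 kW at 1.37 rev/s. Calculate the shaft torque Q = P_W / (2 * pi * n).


Formula: Q = P_W / (2 * pi * n)
Step 1 — P_W = 2464.2 kW * 1000 = 2464200.0 W
Step 2 — 2 * pi * n = 2 * pi * 1.37 = 8.607964
Step 3 — Q = 2464200.0 / 8.607964 ≈ 286270 N·m (5 s.f.)

286270 N·m


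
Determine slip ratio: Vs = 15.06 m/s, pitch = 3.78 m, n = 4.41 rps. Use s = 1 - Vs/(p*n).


Formula: s = 1 - Vs / (p * n)
Step 1 — p * n = 3.78 * 4.41 = 16.6698
Step 2 — Vs / (p*n) = 15.06 / 16.6698 = 0.90343 (6 d.p.)
Step 3 — s = 1 - 0.90343 = 0.09657

0.09657


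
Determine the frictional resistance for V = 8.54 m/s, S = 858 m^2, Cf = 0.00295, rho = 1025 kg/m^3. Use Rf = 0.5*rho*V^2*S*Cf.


Formula: Rf = 0.5 * rho * V^2 * S * Cf
Step 1 — V^2 = 8.54^2 = 72.9316
Step 2 — 0.5 * rho * V^2 = 0.5 * 1025 * 72.9316 = 37377.445
Step 3 — Rf = 37377.445 * 858 * 0.00295 ≈ 94606 N (5 s.f.)

94606 N


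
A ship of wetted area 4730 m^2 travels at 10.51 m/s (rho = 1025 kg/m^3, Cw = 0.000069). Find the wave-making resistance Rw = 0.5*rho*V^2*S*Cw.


Formula: Rw = 0.5 * rho * V^2 * S * Cw
Step 1 — V^2 = 10.51^2 = 110.4601
Step 2 — 0.5 * rho * V^2 = 0.5 * 1025 * 110.4601 = 56610.80125
Step 3 — Rw = 56610.80125 * 4730 * 0.000069 ≈ 18476 N (5 s.f.)

18476 N


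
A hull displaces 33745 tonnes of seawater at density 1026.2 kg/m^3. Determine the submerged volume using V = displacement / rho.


Formula: V = mass / rho
Step 1 — convert tonnes to kg: 33745 t * 1000 = 33745000 kg
Step 2 — V = 33745000 / 1026.2 ≈ 32883 m^3 (5 s.f.)

32883 m^3


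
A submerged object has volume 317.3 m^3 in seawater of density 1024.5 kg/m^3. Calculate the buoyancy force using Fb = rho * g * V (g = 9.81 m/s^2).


Formula: Fb = rho * g * V
Substituting: Fb = 1024.5 * 9.81 * 317.3
Intermediate: 1024.5 * 9.81 = 10050.345
Result: Fb = 10050.345 * 317.3 ≈ 3189000 N (5 s.f.)

3189000 N


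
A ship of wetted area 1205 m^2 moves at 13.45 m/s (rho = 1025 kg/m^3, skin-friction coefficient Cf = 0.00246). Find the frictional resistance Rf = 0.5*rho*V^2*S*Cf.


Formula: Rf = 0.5 * rho * V^2 * S * Cf
Step 1 — V^2 = 13.45^2 = 180.9025
Step 2 — 0.5 * rho * V^2 = 0.5 * 1025 * 180.9025 = 92712.53125
Step 3 — Rf = 92712.53125 * 1205 * 0.00246 ≈ 274830 N (5 s.f.)

274830 N


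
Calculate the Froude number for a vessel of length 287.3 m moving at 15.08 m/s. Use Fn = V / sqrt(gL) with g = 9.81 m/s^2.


Formula: Fn = V / sqrt(g * L)
Step 1 — g * L = 9.81 * 287.3 = 2818.413
Step 2 — sqrt(g * L) = sqrt(2818.413) = 53.088728
Step 3 — Fn = 15.08 / 53.088728 ≈ 0.28405 (5 s.f.)

0.28405


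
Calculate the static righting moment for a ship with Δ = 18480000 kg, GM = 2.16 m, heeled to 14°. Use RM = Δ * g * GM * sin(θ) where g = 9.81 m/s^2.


Formula: GZ = GM * sin(theta); RM = disp * g * GZ
Step 1 — GZ = 2.16 * sin(14°) = 2.16 * 0.241922 = 0.522552 m
Step 2 — RM = 18480000 * 9.81 * 0.522552 ≈ 94733000 N·m (5 s.f.)

94733000 N·m


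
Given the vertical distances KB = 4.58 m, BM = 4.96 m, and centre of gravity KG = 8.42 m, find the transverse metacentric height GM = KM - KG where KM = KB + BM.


Formula: GM = KB + BM - KG
Step 1 — KM = KB + BM = 4.58 + 4.96 = 9.54 m
Step 2 — GM = KM - KG = 9.54 - 8.42 = 1.12 m

1.12 m


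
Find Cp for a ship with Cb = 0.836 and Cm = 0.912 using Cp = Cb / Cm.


Formula: Cp = Cb / Cm
Substituting: Cp = 0.836 / 0.912
Result: Cp ≈ 0.91667 (5 s.f.)

0.91667


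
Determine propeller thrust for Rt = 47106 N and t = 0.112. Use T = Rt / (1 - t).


Formula: T = Rt / (1 - t)
Step 1 — (1 - t) = 1 - 0.112 = 0.888
Step 2 — T = 47106 / 0.888 ≈ 53047 N (5 s.f.)

53047 N


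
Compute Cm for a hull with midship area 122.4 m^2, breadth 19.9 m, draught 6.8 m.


Formula: Cm = Am / (B * T)
Step 1 — B * T = 19.9 * 6.8 = 135.32 m^2
Step 2 — Cm = 122.4 / 135.32 ≈ 0.90452 (5 s.f.)

0.90452


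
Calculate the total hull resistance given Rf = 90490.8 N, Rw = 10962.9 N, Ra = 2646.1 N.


Formula: Rt = Rf + Rw + Ra
Substituting: Rt = 90490.8 + 10962.9 + 2646.1
Result: Rt = 104099.8 N

104099.8 N


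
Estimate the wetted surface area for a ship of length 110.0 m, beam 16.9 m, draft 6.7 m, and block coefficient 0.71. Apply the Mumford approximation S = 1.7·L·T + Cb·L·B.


Formula: S = 1.7*L*T + V/T with V = Cb*L*B*T, i.e. S = L * (1.7*T + Cb*B)
Step 1 — 1.7*T = 1.7 * 6.7 = 11.39 m
Step 2 — Cb*B = 0.71 * 16.9 = 11.999 m
Step 3 — 1.7*T + Cb*B = 11.39 + 11.999 = 23.389 m
Step 4 — S = 110.0 * 23.389 ≈ 2572.8 m^2 (5 s.f.)

2572.8 m^2


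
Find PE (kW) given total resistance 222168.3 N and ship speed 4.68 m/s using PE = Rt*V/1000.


Formula: PE = Rt * V / 1000 (kW)
Step 1 — PE (W) = 222168.3 * 4.68 = 1039747.644 W
Step 2 — PE (kW) = 1039747.644 / 1000 ≈ 1039.7 kW (5 s.f.)

1039.7 kW


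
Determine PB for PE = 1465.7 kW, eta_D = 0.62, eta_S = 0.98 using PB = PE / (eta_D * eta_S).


Formula: PB = PE / (eta_D * eta_S)
Step 1 — combined efficiency = eta_D * eta_S = 0.62 * 0.98 = 0.6076
Step 2 — PB = 1465.7 / 0.6076 ≈ 2412.3 kW (5 s.f.)

2412.3 kW


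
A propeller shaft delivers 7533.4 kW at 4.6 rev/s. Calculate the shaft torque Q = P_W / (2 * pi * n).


Formula: Q = P_W / (2 * pi * n)
Step 1 — P_W = 7533.4 kW * 1000 = 7533400.0 W
Step 2 — 2 * pi * n = 2 * pi * 4.6 = 28.902652
Step 3 — Q = 7533400.0 / 28.902652 ≈ 260650 N·m (5 s.f.)

260650 N·m


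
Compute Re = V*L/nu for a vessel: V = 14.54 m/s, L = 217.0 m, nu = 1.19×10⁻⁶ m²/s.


Formula: Re = V * L / nu
Step 1 — V * L = 14.54 * 217.0 = 3155.18 m^2/s
Step 2 — Re = 3155.18 / 1.19e-6 = 2.65e+09

2.65e+09


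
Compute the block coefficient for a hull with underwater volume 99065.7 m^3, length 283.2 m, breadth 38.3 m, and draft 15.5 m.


Formula: Cb = V / (L * B * T)
Step 1 — L * B * T = 283.2 * 38.3 * 15.5 = 168121.68 m^3
Step 2 — Cb = 99065.7 / 168121.68 ≈ 0.58925 (5 s.f.)

0.58925


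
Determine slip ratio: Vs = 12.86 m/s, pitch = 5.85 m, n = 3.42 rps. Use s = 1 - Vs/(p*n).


Formula: s = 1 - Vs / (p * n)
Step 1 — p * n = 5.85 * 3.42 = 20.007
Step 2 — Vs / (p*n) = 12.86 / 20.007 = 0.642775 (6 d.p.)
Step 3 — s = 1 - 0.642775 = 0.357225

0.357225


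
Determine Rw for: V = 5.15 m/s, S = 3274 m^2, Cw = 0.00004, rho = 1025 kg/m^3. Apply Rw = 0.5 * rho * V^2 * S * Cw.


Formula: Rw = 0.5 * rho * V^2 * S * Cw
Step 1 — V^2 = 5.15^2 = 26.5225
Step 2 — 0.5 * rho * V^2 = 0.5 * 1025 * 26.5225 = 13592.78125
Step 3 — Rw = 13592.78125 * 3274 * 0.00004 ≈ 1780.1 N (5 s.f.)

1780.1 N


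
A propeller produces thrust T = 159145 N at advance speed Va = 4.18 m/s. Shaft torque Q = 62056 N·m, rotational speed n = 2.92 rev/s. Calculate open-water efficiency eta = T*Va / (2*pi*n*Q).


Formula: eta = T * Va / (2 * pi * n * Q)
Step 1 — numerator = T * Va = 159145 * 4.18 = 665226.1
Step 2 — 2 * pi * n = 2 * pi * 2.92 = 18.346901
Step 3 — denominator = 18.346901 * 62056 = 1138535.29
Step 4 — eta = 665226.1 / 1138535.29 ≈ 0.58428 (5 s.f.)

0.58428


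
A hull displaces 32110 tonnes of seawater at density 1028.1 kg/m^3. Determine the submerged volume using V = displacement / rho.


Formula: V = mass / rho
Step 1 — convert tonnes to kg: 32110 t * 1000 = 32110000 kg
Step 2 — V = 32110000 / 1028.1 ≈ 31232 m^3 (5 s.f.)

31232 m^3


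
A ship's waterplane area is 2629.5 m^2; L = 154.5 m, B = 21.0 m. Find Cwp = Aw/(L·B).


Formula: Cwp = Aw / (L * B)
Step 1 — L * B = 154.5 * 21.0 = 3244.5 m^2
Step 2 — Cwp = 2629.5 / 3244.5 ≈ 0.81045 (5 s.f.)

0.81045


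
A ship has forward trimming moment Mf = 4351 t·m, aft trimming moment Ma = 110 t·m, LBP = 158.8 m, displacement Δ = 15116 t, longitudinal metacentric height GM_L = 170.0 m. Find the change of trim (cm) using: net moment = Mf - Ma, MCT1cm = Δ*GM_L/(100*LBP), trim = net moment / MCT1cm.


Formula: net trimming moment = Mf - Ma; MCT1cm = Δ*GM_L/(100*LBP); trim = net moment / MCT1cm
Step 1 — net trimming moment = 4351 - 110 = 4241 t·m
Step 2 — MCT1cm = 15116 * 170.0 / (100 * 158.8) = 161.8212 t·m/cm
Step 3 — trim = 4241 / 161.8212 ≈ 26.208 cm (5 s.f.)

26.208 cm


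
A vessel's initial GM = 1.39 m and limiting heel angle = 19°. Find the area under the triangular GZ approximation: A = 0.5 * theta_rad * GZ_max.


Formula: GZ_max = GM * sin(theta); Area = 0.5 * theta_rad * GZ_max
Step 1 — GZ_max = 1.39 * sin(19°) = 1.39 * 0.325568 = 0.45254 m
Step 2 — theta_rad = 19 * pi/180 = 0.331613 rad
Step 3 — Area = 0.5 * 0.331613 * 0.45254 ≈ 0.075034 m·rad (5 s.f.)

0.075034 m·rad


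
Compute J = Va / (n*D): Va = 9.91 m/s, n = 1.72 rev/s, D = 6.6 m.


Formula: J = Va / (n * D)
Step 1 — n * D = 1.72 * 6.6 = 11.352
Step 2 — J = 9.91 / 11.352 ≈ 0.87297 (5 s.f.)

0.87297


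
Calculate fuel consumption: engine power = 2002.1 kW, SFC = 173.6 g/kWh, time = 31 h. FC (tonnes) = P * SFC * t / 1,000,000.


Formula: FC (tonnes) = P * SFC * t / 1,000,000
Step 1 — P * SFC * t = 2002.1 * 173.6 * 31 = 10774501.36 g
Step 2 — FC (tonnes) = 10774501.36 / 1,000,000 ≈ 10.775 tonnes (5 s.f.)

10.775 tonnes


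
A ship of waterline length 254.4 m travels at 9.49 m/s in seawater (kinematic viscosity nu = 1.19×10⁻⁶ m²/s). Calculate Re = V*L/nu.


Formula: Re = V * L / nu
Step 1 — V * L = 9.49 * 254.4 = 2414.256 m^2/s
Step 2 — Re = 2414.256 / 1.19e-6 = 2.03e+09

2.03e+09


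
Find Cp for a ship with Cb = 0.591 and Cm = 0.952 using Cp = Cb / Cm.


Formula: Cp = Cb / Cm
Substituting: Cp = 0.591 / 0.952
Result: Cp ≈ 0.62080 (5 s.f.)

0.62080


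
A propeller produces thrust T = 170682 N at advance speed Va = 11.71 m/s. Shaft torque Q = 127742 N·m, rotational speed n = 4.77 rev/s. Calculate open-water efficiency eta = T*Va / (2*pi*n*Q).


Formula: eta = T * Va / (2 * pi * n * Q)
Step 1 — numerator = T * Va = 170682 * 11.71 = 1998686.22
Step 2 — 2 * pi * n = 2 * pi * 4.77 = 29.970794
Step 3 — denominator = 29.970794 * 127742 = 3828529.17
Step 4 — eta = 1998686.22 / 3828529.17 ≈ 0.52205 (5 s.f.)

0.52205


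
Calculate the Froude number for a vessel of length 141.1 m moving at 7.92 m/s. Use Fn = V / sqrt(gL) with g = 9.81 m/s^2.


Formula: Fn = V / sqrt(g * L)
Step 1 — g * L = 9.81 * 141.1 = 1384.191
Step 2 — sqrt(g * L) = sqrt(1384.191) = 37.204717
Step 3 — Fn = 7.92 / 37.204717 ≈ 0.21288 (5 s.f.)

0.21288


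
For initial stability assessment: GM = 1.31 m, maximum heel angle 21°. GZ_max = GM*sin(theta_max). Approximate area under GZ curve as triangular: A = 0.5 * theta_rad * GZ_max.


Formula: GZ_max = GM * sin(theta); Area = 0.5 * theta_rad * GZ_max
Step 1 — GZ_max = 1.31 * sin(21°) = 1.31 * 0.358368 = 0.469462 m
Step 2 — theta_rad = 21 * pi/180 = 0.366519 rad
Step 3 — Area = 0.5 * 0.366519 * 0.469462 ≈ 0.086033 m·rad (5 s.f.)

0.086033 m·rad


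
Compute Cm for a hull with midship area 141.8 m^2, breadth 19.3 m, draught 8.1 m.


Formula: Cm = Am / (B * T)
Step 1 — B * T = 19.3 * 8.1 = 156.33 m^2
Step 2 — Cm = 141.8 / 156.33 ≈ 0.90706 (5 s.f.)

0.90706


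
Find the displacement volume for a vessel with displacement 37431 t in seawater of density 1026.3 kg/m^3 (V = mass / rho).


Formula: V = mass / rho
Step 1 — convert tonnes to kg: 37431 t * 1000 = 37431000 kg
Step 2 — V = 37431000 / 1026.3 ≈ 36472 m^3 (5 s.f.)

36472 m^3


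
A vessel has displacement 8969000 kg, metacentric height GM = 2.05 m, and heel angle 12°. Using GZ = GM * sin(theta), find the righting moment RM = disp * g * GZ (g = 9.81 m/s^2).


Formula: GZ = GM * sin(theta); RM = disp * g * GZ
Step 1 — GZ = 2.05 * sin(12°) = 2.05 * 0.207912 = 0.42622 m
Step 2 — RM = 8969000 * 9.81 * 0.42622 ≈ 37501000 N·m (5 s.f.)

37501000 N·m


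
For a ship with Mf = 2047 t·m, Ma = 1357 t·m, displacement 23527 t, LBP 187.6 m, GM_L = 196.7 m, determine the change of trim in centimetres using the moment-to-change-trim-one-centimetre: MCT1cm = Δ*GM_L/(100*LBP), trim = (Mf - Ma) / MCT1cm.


Formula: net trimming moment = Mf - Ma; MCT1cm = Δ*GM_L/(100*LBP); trim = net moment / MCT1cm
Step 1 — net trimming moment = 2047 - 1357 = 690 t·m
Step 2 — MCT1cm = 23527 * 196.7 / (100 * 187.6) = 246.6824 t·m/cm
Step 3 — trim = 690 / 246.6824 ≈ 2.7971 cm (5 s.f.)

2.7971 cm


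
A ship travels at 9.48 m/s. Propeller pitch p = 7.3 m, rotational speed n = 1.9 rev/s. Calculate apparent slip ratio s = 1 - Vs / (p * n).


Formula: s = 1 - Vs / (p * n)
Step 1 — p * n = 7.3 * 1.9 = 13.87
Step 2 — Vs / (p*n) = 9.48 / 13.87 = 0.68349 (6 d.p.)
Step 3 — s = 1 - 0.68349 = 0.31651

0.31651


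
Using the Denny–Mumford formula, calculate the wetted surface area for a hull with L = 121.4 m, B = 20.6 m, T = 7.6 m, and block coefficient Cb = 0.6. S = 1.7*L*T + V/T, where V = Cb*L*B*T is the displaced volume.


Formula: S = 1.7*L*T + V/T with V = Cb*L*B*T, i.e. S = L * (1.7*T + Cb*B)
Step 1 — 1.7*T = 1.7 * 7.6 = 12.92 m
Step 2 — Cb*B = 0.6 * 20.6 = 12.36 m
Step 3 — 1.7*T + Cb*B = 12.92 + 12.36 = 25.28 m
Step 4 — S = 121.4 * 25.28 ≈ 3069.0 m^2 (5 s.f.)

3069.0 m^2


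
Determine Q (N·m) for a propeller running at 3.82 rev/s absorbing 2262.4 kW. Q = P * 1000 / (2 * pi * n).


Formula: Q = P_W / (2 * pi * n)
Step 1 — P_W = 2262.4 kW * 1000 = 2262400.0 W
Step 2 — 2 * pi * n = 2 * pi * 3.82 = 24.001768
Step 3 — Q = 2262400.0 / 24.001768 ≈ 94260 N·m (5 s.f.)

94260 N·m


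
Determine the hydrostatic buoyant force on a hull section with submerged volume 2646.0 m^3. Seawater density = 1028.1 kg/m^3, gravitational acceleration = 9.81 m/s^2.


Formula: Fb = rho * g * V
Substituting: Fb = 1028.1 * 9.81 * 2646.0
Intermediate: 1028.1 * 9.81 = 10085.661
Result: Fb = 10085.661 * 2646.0 ≈ 26687000 N (5 s.f.)

26687000 N


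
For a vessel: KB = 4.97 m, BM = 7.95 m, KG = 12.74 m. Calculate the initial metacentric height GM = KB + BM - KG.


Formula: GM = KB + BM - KG
Step 1 — KM = KB + BM = 4.97 + 7.95 = 12.92 m
Step 2 — GM = KM - KG = 12.92 - 12.74 = 0.18 m

0.18 m


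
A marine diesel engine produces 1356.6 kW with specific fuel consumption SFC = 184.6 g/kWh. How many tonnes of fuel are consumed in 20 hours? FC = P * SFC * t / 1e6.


Formula: FC (tonnes) = P * SFC * t / 1,000,000
Step 1 — P * SFC * t = 1356.6 * 184.6 * 20 = 5008567.2 g
Step 2 — FC (tonnes) = 5008567.2 / 1,000,000 ≈ 5.0086 tonnes (5 s.f.)

5.0086 tonnes


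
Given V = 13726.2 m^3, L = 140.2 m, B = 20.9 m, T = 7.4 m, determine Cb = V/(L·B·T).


Formula: Cb = V / (L * B * T)
Step 1 — L * B * T = 140.2 * 20.9 * 7.4 = 21683.332 m^3
Step 2 — Cb = 13726.2 / 21683.332 ≈ 0.63303 (5 s.f.)

0.63303


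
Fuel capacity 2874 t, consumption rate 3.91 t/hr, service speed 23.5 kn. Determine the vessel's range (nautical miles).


Formula: endurance = fuel / rate; range = endurance * speed
Step 1 — endurance = 2874 / 3.91 = 735.0384 hours
Step 2 — range = 735.0384 * 23.5 ≈ 17273 nautical miles (5 s.f.)

17273 NM


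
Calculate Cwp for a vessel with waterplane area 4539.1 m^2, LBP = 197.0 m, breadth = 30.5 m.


Formula: Cwp = Aw / (L * B)
Step 1 — L * B = 197.0 * 30.5 = 6008.5 m^2
Step 2 — Cwp = 4539.1 / 6008.5 ≈ 0.75545 (5 s.f.)

0.75545


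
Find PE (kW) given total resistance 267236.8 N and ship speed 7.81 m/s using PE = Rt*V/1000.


Formula: PE = Rt * V / 1000 (kW)
Step 1 — PE (W) = 267236.8 * 7.81 = 2087119.408 W
Step 2 — PE (kW) = 2087119.408 / 1000 ≈ 2087.1 kW (5 s.f.)

2087.1 kW


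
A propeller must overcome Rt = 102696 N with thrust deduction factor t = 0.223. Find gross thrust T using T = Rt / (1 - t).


Formula: T = Rt / (1 - t)
Step 1 — (1 - t) = 1 - 0.223 = 0.777
Step 2 — T = 102696 / 0.777 ≈ 132170 N (5 s.f.)

132170 N


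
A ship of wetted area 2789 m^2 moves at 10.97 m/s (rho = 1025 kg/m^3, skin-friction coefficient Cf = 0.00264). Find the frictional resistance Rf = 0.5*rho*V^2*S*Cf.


Formula: Rf = 0.5 * rho * V^2 * S * Cf
Step 1 — V^2 = 10.97^2 = 120.3409
Step 2 — 0.5 * rho * V^2 = 0.5 * 1025 * 120.3409 = 61674.71125
Step 3 — Rf = 61674.71125 * 2789 * 0.00264 ≈ 454110 N (5 s.f.)

454110 N


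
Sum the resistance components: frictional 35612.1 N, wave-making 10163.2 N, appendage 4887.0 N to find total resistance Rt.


Formula: Rt = Rf + Rw + Ra
Substituting: Rt = 35612.1 + 10163.2 + 4887.0
Result: Rt = 50662.3 N

50662.3 N


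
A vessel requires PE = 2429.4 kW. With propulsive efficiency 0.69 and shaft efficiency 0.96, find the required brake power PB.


Formula: PB = PE / (eta_D * eta_S)
Step 1 — combined efficiency = eta_D * eta_S = 0.69 * 0.96 = 0.6624
Step 2 — PB = 2429.4 / 0.6624 ≈ 3667.6 kW (5 s.f.)

3667.6 kW


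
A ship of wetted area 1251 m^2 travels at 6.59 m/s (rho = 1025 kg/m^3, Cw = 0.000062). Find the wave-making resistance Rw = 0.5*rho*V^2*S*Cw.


Formula: Rw = 0.5 * rho * V^2 * S * Cw
Step 1 — V^2 = 6.59^2 = 43.4281
Step 2 — 0.5 * rho * V^2 = 0.5 * 1025 * 43.4281 = 22256.90125
Step 3 — Rw = 22256.90125 * 1251 * 0.000062 ≈ 1726.3 N (5 s.f.)

1726.3 N


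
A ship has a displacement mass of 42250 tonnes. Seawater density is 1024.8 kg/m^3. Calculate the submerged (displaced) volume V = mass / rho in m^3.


Formula: V = mass / rho
Step 1 — convert tonnes to kg: 42250 t * 1000 = 42250000 kg
Step 2 — V = 42250000 / 1024.8 ≈ 41228 m^3 (5 s.f.)

41228 m^3


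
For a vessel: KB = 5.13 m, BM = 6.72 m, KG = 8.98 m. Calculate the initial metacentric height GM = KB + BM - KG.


Formula: GM = KB + BM - KG
Step 1 — KM = KB + BM = 5.13 + 6.72 = 11.85 m
Step 2 — GM = KM - KG = 11.85 - 8.98 = 2.87 m

2.87 m


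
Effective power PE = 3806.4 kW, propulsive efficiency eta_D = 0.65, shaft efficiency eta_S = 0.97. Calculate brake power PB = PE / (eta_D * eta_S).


Formula: PB = PE / (eta_D * eta_S)
Step 1 — combined efficiency = eta_D * eta_S = 0.65 * 0.97 = 0.6305
Step 2 — PB = 3806.4 / 0.6305 ≈ 6037.1 kW (5 s.f.)

6037.1 kW


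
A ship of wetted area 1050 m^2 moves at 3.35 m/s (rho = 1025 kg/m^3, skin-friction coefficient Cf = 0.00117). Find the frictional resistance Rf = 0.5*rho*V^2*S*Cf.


Formula: Rf = 0.5 * rho * V^2 * S * Cf
Step 1 — V^2 = 3.35^2 = 11.2225
Step 2 — 0.5 * rho * V^2 = 0.5 * 1025 * 11.2225 = 5751.53125
Step 3 — Rf = 5751.53125 * 1050 * 0.00117 ≈ 7065.8 N (5 s.f.)

7065.8 N


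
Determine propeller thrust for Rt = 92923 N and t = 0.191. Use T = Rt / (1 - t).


Formula: T = Rt / (1 - t)
Step 1 — (1 - t) = 1 - 0.191 = 0.809
Step 2 — T = 92923 / 0.809 ≈ 114860 N (5 s.f.)

114860 N


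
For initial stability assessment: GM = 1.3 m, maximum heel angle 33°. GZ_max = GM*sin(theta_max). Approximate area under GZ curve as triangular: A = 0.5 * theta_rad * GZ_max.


Formula: GZ_max = GM * sin(theta); Area = 0.5 * theta_rad * GZ_max
Step 1 — GZ_max = 1.3 * sin(33°) = 1.3 * 0.544639 = 0.708031 m
Step 2 — theta_rad = 33 * pi/180 = 0.575959 rad
Step 3 — Area = 0.5 * 0.575959 * 0.708031 ≈ 0.20390 m·rad (5 s.f.)

0.20390 m·rad


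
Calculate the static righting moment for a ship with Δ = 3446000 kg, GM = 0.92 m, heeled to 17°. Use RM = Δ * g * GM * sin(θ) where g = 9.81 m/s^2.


Formula: GZ = GM * sin(theta); RM = disp * g * GZ
Step 1 — GZ = 0.92 * sin(17°) = 0.92 * 0.292372 = 0.268982 m
Step 2 — RM = 3446000 * 9.81 * 0.268982 ≈ 9093000 N·m (5 s.f.)

9093000 N·m


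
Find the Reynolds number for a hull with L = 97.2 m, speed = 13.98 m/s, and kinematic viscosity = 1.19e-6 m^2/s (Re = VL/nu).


Formula: Re = V * L / nu
Step 1 — V * L = 13.98 * 97.2 = 1358.856 m^2/s
Step 2 — Re = 1358.856 / 1.19e-6 = 1.14e+09

1.14e+09


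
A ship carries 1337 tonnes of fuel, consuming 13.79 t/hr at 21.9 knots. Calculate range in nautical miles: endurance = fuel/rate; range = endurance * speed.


Formula: endurance = fuel / rate; range = endurance * speed
Step 1 — endurance = 1337 / 13.79 = 96.9543 hours
Step 2 — range = 96.9543 * 21.9 ≈ 2123.3 nautical miles (5 s.f.)

2123.3 NM


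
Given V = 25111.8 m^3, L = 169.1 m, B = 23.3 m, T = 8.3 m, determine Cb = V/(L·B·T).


Formula: Cb = V / (L * B * T)
Step 1 — L * B * T = 169.1 * 23.3 * 8.3 = 32702.249 m^3
Step 2 — Cb = 25111.8 / 32702.249 ≈ 0.76789 (5 s.f.)

0.76789


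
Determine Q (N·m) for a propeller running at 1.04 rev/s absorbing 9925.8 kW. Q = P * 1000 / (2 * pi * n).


Formula: Q = P_W / (2 * pi * n)
Step 1 — P_W = 9925.8 kW * 1000 = 9925800.0 W
Step 2 — 2 * pi * n = 2 * pi * 1.04 = 6.534513
Step 3 — Q = 9925800.0 / 6.534513 ≈ 1519000 N·m (5 s.f.)

1519000 N·m


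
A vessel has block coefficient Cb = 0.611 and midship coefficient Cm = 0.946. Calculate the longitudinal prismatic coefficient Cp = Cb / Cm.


Formula: Cp = Cb / Cm
Substituting: Cp = 0.611 / 0.946
Result: Cp ≈ 0.64588 (5 s.f.)

0.64588


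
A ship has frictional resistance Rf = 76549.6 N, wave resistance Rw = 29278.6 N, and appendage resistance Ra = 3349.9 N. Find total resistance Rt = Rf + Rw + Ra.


Formula: Rt = Rf + Rw + Ra
Substituting: Rt = 76549.6 + 29278.6 + 3349.9
Result: Rt = 109178.1 N

109178.1 N


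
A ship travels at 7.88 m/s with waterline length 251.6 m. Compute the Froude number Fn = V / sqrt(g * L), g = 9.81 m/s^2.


Formula: Fn = V / sqrt(g * L)
Step 1 — g * L = 9.81 * 251.6 = 2468.196
Step 2 — sqrt(g * L) = sqrt(2468.196) = 49.680942
Step 3 — Fn = 7.88 / 49.680942 ≈ 0.15861 (5 s.f.)

0.15861


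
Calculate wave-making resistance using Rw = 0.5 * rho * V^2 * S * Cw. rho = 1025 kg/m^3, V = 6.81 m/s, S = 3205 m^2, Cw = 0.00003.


Formula: Rw = 0.5 * rho * V^2 * S * Cw
Step 1 — V^2 = 6.81^2 = 46.3761
Step 2 — 0.5 * rho * V^2 = 0.5 * 1025 * 46.3761 = 23767.75125
Step 3 — Rw = 23767.75125 * 3205 * 0.00003 ≈ 2285.3 N (5 s.f.)

2285.3 N


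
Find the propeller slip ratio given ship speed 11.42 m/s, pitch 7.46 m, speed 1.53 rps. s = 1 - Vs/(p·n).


Formula: s = 1 - Vs / (p * n)
Step 1 — p * n = 7.46 * 1.53 = 11.4138
Step 2 — Vs / (p*n) = 11.42 / 11.4138 = 1.000543 (6 d.p.)
Step 3 — s = 1 - 1.000543 = -0.000543

-0.000543


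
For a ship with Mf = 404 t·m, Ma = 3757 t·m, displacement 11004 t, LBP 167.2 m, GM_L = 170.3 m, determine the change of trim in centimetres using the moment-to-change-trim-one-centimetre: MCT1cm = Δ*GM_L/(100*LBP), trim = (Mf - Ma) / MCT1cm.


Formula: net trimming moment = Mf - Ma; MCT1cm = Δ*GM_L/(100*LBP); trim = net moment / MCT1cm
Step 1 — net trimming moment = 404 - 3757 = -3353 t·m
Step 2 — MCT1cm = 11004 * 170.3 / (100 * 167.2) = 112.0802 t·m/cm
Step 3 — trim = -3353 / 112.0802 ≈ -29.916 cm (5 s.f.)

-29.916 cm


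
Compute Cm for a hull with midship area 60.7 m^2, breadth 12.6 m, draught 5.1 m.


Formula: Cm = Am / (B * T)
Step 1 — B * T = 12.6 * 5.1 = 64.26 m^2
Step 2 — Cm = 60.7 / 64.26 ≈ 0.94460 (5 s.f.)

0.94460


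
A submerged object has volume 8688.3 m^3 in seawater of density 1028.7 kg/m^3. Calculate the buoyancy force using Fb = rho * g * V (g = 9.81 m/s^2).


Formula: Fb = rho * g * V
Substituting: Fb = 1028.7 * 9.81 * 8688.3
Intermediate: 1028.7 * 9.81 = 10091.547
Result: Fb = 10091.547 * 8688.3 ≈ 87678000 N (5 s.f.)

87678000 N


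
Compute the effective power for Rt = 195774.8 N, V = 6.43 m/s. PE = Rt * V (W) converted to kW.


Formula: PE = Rt * V / 1000 (kW)
Step 1 — PE (W) = 195774.8 * 6.43 = 1258831.964 W
Step 2 — PE (kW) = 1258831.964 / 1000 ≈ 1258.8 kW (5 s.f.)

1258.8 kW


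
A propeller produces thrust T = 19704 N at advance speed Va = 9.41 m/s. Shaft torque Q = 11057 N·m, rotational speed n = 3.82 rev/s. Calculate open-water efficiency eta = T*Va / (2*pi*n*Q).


Formula: eta = T * Va / (2 * pi * n * Q)
Step 1 — numerator = T * Va = 19704 * 9.41 = 185414.64
Step 2 — 2 * pi * n = 2 * pi * 3.82 = 24.001768
Step 3 — denominator = 24.001768 * 11057 = 265387.55
Step 4 — eta = 185414.64 / 265387.55 ≈ 0.69866 (5 s.f.)

0.69866


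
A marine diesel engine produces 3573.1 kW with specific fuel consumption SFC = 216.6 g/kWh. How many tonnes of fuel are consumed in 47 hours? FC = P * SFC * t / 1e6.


Formula: FC (tonnes) = P * SFC * t / 1,000,000
Step 1 — P * SFC * t = 3573.1 * 216.6 * 47 = 36374872.62 g
Step 2 — FC (tonnes) = 36374872.62 / 1,000,000 ≈ 36.375 tonnes (5 s.f.)

36.375 tonnes


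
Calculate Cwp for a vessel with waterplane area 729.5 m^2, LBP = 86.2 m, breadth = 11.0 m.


Formula: Cwp = Aw / (L * B)
Step 1 — L * B = 86.2 * 11.0 = 948.2 m^2
Step 2 — Cwp = 729.5 / 948.2 ≈ 0.76935 (5 s.f.)

0.76935


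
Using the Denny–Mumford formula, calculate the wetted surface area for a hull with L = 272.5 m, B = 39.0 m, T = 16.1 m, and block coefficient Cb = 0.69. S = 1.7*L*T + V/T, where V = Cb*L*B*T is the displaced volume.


Formula: S = 1.7*L*T + V/T with V = Cb*L*B*T, i.e. S = L * (1.7*T + Cb*B)
Step 1 — 1.7*T = 1.7 * 16.1 = 27.37 m
Step 2 — Cb*B = 0.69 * 39.0 = 26.91 m
Step 3 — 1.7*T + Cb*B = 27.37 + 26.91 = 54.28 m
Step 4 — S = 272.5 * 54.28 ≈ 14791 m^2 (5 s.f.)

14791 m^2


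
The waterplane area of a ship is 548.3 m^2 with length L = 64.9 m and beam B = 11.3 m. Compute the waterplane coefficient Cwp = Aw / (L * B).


Formula: Cwp = Aw / (L * B)
Step 1 — L * B = 64.9 * 11.3 = 733.37 m^2
Step 2 — Cwp = 548.3 / 733.37 ≈ 0.74764 (5 s.f.)

0.74764


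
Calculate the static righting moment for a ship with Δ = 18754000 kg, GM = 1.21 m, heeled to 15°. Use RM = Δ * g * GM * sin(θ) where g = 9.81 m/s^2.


Formula: GZ = GM * sin(theta); RM = disp * g * GZ
Step 1 — GZ = 1.21 * sin(15°) = 1.21 * 0.258819 = 0.313171 m
Step 2 — RM = 18754000 * 9.81 * 0.313171 ≈ 57616000 N·m (5 s.f.)

57616000 N·m


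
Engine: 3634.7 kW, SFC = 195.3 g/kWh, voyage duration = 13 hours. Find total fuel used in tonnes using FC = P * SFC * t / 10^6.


Formula: FC (tonnes) = P * SFC * t / 1,000,000
Step 1 — P * SFC * t = 3634.7 * 195.3 * 13 = 9228139.83 g
Step 2 — FC (tonnes) = 9228139.83 / 1,000,000 ≈ 9.2281 tonnes (5 s.f.)

9.2281 tonnes


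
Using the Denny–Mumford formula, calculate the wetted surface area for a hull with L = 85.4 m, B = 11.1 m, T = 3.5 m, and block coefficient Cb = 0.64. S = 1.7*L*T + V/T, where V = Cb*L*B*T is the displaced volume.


Formula: S = 1.7*L*T + V/T with V = Cb*L*B*T, i.e. S = L * (1.7*T + Cb*B)
Step 1 — 1.7*T = 1.7 * 3.5 = 5.95 m
Step 2 — Cb*B = 0.64 * 11.1 = 7.104 m
Step 3 — 1.7*T + Cb*B = 5.95 + 7.104 = 13.054 m
Step 4 — S = 85.4 * 13.054 ≈ 1114.8 m^2 (5 s.f.)

1114.8 m^2


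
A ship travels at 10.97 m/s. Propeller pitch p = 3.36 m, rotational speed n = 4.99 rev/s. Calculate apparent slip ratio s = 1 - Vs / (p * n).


Formula: s = 1 - Vs / (p * n)
Step 1 — p * n = 3.36 * 4.99 = 16.7664
Step 2 — Vs / (p*n) = 10.97 / 16.7664 = 0.654285 (6 d.p.)
Step 3 — s = 1 - 0.654285 = 0.345715

0.345715


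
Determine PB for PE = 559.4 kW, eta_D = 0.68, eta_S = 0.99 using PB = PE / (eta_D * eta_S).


Formula: PB = PE / (eta_D * eta_S)
Step 1 — combined efficiency = eta_D * eta_S = 0.68 * 0.99 = 0.6732
Step 2 — PB = 559.4 / 0.6732 ≈ 830.96 kW (5 s.f.)

830.96 kW


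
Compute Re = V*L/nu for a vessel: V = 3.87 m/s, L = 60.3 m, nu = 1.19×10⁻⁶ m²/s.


Formula: Re = V * L / nu
Step 1 — V * L = 3.87 * 60.3 = 233.361 m^2/s
Step 2 — Re = 233.361 / 1.19e-6 = 1.96e+08

1.96e+08


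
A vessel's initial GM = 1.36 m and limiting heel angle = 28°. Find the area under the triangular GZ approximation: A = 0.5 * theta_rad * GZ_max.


Formula: GZ_max = GM * sin(theta); Area = 0.5 * theta_rad * GZ_max
Step 1 — GZ_max = 1.36 * sin(28°) = 1.36 * 0.469472 = 0.638482 m
Step 2 — theta_rad = 28 * pi/180 = 0.488692 rad
Step 3 — Area = 0.5 * 0.488692 * 0.638482 ≈ 0.15601 m·rad (5 s.f.)

0.15601 m·rad


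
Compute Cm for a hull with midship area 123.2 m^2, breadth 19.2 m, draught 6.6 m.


Formula: Cm = Am / (B * T)
Step 1 — B * T = 19.2 * 6.6 = 126.72 m^2
Step 2 — Cm = 123.2 / 126.72 ≈ 0.97222 (5 s.f.)

0.97222


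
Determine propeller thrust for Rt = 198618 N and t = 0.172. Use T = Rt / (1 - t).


Formula: T = Rt / (1 - t)
Step 1 — (1 - t) = 1 - 0.172 = 0.828
Step 2 — T = 198618 / 0.828 ≈ 239880 N (5 s.f.)

239880 N


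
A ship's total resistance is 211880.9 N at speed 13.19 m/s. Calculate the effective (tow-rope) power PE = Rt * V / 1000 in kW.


Formula: PE = Rt * V / 1000 (kW)
Step 1 — PE (W) = 211880.9 * 13.19 = 2794709.071 W
Step 2 — PE (kW) = 2794709.071 / 1000 ≈ 2794.7 kW (5 s.f.)

2794.7 kW
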